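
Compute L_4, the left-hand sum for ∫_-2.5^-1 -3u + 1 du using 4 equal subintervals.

10.21875

Δu = (-1 − (-2.5))/4 = 0.375.
Left endpoints: -2.5, -2.125, -1.75, -1.375.
f(-2.5) = 8.5, f(-2.125) = 7.375, f(-1.75) = 6.25, f(-1.375) = 5.125.
Sum = Δu · [f(-2.5) + f(-2.125) + f(-1.75) + f(-1.375)].
Sum = 10.21875.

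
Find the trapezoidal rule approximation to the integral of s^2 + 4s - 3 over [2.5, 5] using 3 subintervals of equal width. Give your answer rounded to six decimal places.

66.747685

Δs = (5 − 2.5)/3 = 5/6.
f(2.5) = 13.25, f(10/3) = 193/9, f(25/6) = 1117/36, f(5) = 42.
T_3 = (Δs/2)·[f(s_0) + 2f(s_1) + 2f(s_2) + f(s_3)].
Sum ≈ 66.747685.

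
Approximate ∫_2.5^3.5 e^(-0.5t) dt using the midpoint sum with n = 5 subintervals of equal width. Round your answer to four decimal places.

Δt = (3.5 − 2.5)/5 = 0.2.
Midpoints: 2.6, 2.8, 3, 3.2, 3.4.
f(2.6) ≈ 0.2725, f(2.8) ≈ 0.2466, f(3) ≈ 0.2231, f(3.2) ≈ 0.2019, f(3.4) ≈ 0.1827.
Sum = Δt · [f(2.6) + f(2.8) + f(3) + f(3.2) + f(3.4)].
Sum ≈ 0.2254.

0.2254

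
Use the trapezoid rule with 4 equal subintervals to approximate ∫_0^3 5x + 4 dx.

34.5

Δx = (3 − 0)/4 = 0.75.
f(0) = 4, f(0.75) = 7.75, f(1.5) = 11.5, f(2.25) = 15.25, f(3) = 19.
T_4 = (Δx/2)·[f(x_0) + 2f(x_1) + 2f(x_2) + 2f(x_3) + f(x_4)].
Sum = 34.5.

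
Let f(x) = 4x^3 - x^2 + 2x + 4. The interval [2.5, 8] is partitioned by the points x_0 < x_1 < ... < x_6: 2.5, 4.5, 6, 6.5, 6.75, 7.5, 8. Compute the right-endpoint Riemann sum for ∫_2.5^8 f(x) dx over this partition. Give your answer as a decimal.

5057.34375

Subinterval widths: 2, 1.5, 0.5, 0.25, 0.75, 0.5.
Right endpoints: 4.5, 6, 6.5, 6.75, 7.5, 8.
f(4.5) = 357.25, f(6) = 844, f(6.5) = 1073.25, f(6.75) = 1202.125, f(7.5) = 1650.25, f(8) = 2004.
Sum = Σ Δx_i · f(x_i).
Sum = 5057.34375.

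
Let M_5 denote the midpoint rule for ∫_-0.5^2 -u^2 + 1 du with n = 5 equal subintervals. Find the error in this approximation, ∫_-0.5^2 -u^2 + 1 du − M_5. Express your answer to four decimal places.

-0.0521

Exact integral: ∫_-0.5^2 f(u) du ≈ -0.208333.
M_5 = -0.15625.
Error ≈ -0.208333 − (-0.15625) ≈ -0.0521.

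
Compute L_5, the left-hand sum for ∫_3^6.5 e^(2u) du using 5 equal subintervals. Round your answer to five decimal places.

Δu = (6.5 − 3)/5 = 0.7.
Left endpoints: 3, 3.7, 4.4, 5.1, 5.8.
f(3) ≈ 403.42879, f(3.7) ≈ 1635.98443, f(4.4) ≈ 6634.24401, f(5.1) ≈ 26903.18607, f(5.8) ≈ 109097.79928.
Sum = Δu · [f(3) + f(3.7) + f(4.4) + f(5.1) + f(5.8)].
Sum ≈ 101272.24981.

101272.24981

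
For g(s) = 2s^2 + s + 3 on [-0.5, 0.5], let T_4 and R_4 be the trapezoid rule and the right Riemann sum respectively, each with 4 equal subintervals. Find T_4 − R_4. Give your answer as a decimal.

-0.125

T_4 = 3.1875.
R_4 = 3.3125.
T_4 − R_4 = -0.125.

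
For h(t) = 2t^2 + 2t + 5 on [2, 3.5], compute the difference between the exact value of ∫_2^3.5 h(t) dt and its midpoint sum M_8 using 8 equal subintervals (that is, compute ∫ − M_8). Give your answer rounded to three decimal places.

0.009

Exact integral: ∫_2^3.5 h(t) dt = 39.
M_8 ≈ 38.99121.
Error ≈ 39 − 38.99121 ≈ 0.009.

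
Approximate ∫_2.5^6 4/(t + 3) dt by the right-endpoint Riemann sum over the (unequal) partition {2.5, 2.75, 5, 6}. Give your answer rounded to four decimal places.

1.7434

Subinterval widths: 0.25, 2.25, 1.
Right endpoints: 2.75, 5, 6.
f(2.75) = 16/23, f(5) = 0.5, f(6) = 4/9.
Sum = Σ Δt_i · f(t_i).
Sum ≈ 1.7434.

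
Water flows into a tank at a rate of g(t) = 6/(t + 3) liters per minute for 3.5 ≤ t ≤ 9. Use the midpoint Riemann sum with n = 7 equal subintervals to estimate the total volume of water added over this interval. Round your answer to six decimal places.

Δt = (9 − 3.5)/7 = 11/14.
Midpoints: 109/28, 131/28, 153/28, 6.25, 197/28, 219/28, 241/28.
g(109/28) = 168/193, g(131/28) = 168/215, g(153/28) = 56/79, g(6.25) = 24/37, g(197/28) = 168/281, g(219/28) = 56/101, g(241/28) = 168/325.
Sum = Δt · [g(109/28) + g(131/28) + g(153/28) + ...].
Sum ≈ 3.676054.

3.676054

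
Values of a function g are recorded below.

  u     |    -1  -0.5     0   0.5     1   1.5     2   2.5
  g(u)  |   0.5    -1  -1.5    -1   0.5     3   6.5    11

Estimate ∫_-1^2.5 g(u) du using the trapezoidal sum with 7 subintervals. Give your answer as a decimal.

6.125

Δu = 0.5.
T_7 = (0.5/2)·[0.5 + 2·(-1) + 2·(-1.5) + 2·(-1) + 2·0.5 + 2·3 + 2·6.5 + 11] = 6.125.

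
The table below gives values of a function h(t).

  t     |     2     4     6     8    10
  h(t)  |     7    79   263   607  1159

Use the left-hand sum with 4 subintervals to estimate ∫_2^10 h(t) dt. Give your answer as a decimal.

Δt = 2.
Sum = 2·[7 + 79 + 263 + 607] = 1912.

1912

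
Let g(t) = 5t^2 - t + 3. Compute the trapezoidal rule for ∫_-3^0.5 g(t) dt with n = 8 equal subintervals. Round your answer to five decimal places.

Δt = (0.5 − (-3))/8 = 0.4375.
g(-3) = 51, g(-2.5625) = 38.39453125, g(-2.125) = 27.703125, g(-1.6875) = 18.92578125, g(-1.25) = 12.0625, g(-0.8125) = 7.11328125, g(-0.375) = 4.078125, g(0.0625) = 2.95703125, g(0.5) = 3.75.
T_8 = (Δt/2)·[g(t_0) + 2g(t_1) + ... + 2g(t_{7}) + g(t_8)].
Sum ≈ 60.64160.

60.64160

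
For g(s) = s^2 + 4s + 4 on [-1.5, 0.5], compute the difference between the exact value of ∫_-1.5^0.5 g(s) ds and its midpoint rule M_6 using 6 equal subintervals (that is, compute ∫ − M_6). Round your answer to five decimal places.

0.01852

Exact integral: ∫_-1.5^0.5 g(s) ds ≈ 5.1666667.
M_6 ≈ 5.1481481.
Error ≈ 5.1666667 − 5.1481481 ≈ 0.01852.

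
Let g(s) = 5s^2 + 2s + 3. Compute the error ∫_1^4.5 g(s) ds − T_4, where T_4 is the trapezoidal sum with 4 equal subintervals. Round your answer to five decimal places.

-2.23307

Exact integral: ∫_1^4.5 g(s) ds ≈ 179.9583333.
T_4 = 182.19140625.
Error ≈ 179.9583333 − 182.19140625 ≈ -2.23307.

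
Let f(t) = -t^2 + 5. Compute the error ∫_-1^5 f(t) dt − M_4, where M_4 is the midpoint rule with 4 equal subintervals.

-1.125

Exact integral: ∫_-1^5 f(t) dt = -12.
M_4 = -10.875.
Error = -12 − (-10.875) = -1.125.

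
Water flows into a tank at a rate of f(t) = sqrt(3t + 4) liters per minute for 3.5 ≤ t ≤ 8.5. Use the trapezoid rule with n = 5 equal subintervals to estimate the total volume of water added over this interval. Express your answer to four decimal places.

23.3261

Δt = (8.5 − 3.5)/5 = 1.
f(3.5) ≈ 3.8079, f(4.5) ≈ 4.1833, f(5.5) ≈ 4.5277, f(6.5) ≈ 4.8477, f(7.5) ≈ 5.1478, f(8.5) ≈ 5.4314.
T_5 = (Δt/2)·[f(t_0) + 2f(t_1) + ... + 2f(t_{4}) + f(t_5)].
Sum ≈ 23.3261.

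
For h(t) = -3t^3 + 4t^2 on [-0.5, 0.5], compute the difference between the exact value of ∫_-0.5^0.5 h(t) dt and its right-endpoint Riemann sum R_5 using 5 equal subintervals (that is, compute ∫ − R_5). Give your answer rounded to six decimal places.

0.048333

Exact integral: ∫_-0.5^0.5 h(t) dt ≈ 0.33333333.
R_5 = 0.285.
Error ≈ 0.33333333 − 0.285 ≈ 0.048333.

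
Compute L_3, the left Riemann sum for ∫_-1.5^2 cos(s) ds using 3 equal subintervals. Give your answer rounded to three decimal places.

1.969

Δs = (2 − (-1.5))/3 = 7/6.
Left endpoints: -1.5, -1/3, 5/6.
f(-1.5) ≈ 0.071, f(-1/3) ≈ 0.945, f(5/6) ≈ 0.672.
Sum = Δs · [f(-1.5) + f(-1/3) + f(5/6)].
Sum ≈ 1.969.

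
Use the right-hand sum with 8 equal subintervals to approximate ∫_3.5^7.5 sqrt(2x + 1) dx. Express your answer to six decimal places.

14.081598

Δx = (7.5 − 3.5)/8 = 0.5.
Right endpoints: 4, 4.5, 5, 5.5, 6, 6.5, 7, 7.5.
f(4) ≈ 3.000000, f(4.5) ≈ 3.162278, f(5) ≈ 3.316625, f(5.5) ≈ 3.464102, f(6) ≈ 3.605551, f(6.5) ≈ 3.741657, f(7) ≈ 3.872983, f(7.5) ≈ 4.000000.
Sum = Δx · [f(4) + f(4.5) + f(5) + ...].
Sum ≈ 14.081598.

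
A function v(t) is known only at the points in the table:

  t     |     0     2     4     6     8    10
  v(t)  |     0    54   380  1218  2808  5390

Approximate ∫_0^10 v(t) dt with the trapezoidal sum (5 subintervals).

14310

Δt = 2.
T_5 = (2/2)·[0 + 2·54 + 2·380 + 2·1218 + 2·2808 + 5390] = 14310.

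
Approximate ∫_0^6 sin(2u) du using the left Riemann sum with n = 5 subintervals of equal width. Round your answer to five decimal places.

Δu = (6 − 0)/5 = 1.2.
Left endpoints: 0, 1.2, 2.4, 3.6, 4.8.
f(0) ≈ 0.00000, f(1.2) ≈ 0.67546, f(2.4) ≈ -0.99616, f(3.6) ≈ 0.79367, f(4.8) ≈ -0.17433.
Sum = Δu · [f(0) + f(1.2) + f(2.4) + f(3.6) + f(4.8)].
Sum ≈ 0.35837.

0.35837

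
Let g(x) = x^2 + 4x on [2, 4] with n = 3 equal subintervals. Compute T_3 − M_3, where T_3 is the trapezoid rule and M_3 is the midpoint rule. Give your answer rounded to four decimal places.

T_3 ≈ 42.814815.
M_3 ≈ 42.592593.
T_3 − M_3 ≈ 0.2222.

0.2222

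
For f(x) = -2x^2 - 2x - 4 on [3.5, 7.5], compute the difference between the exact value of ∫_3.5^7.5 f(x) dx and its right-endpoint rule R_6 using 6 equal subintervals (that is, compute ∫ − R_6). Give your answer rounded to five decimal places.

Exact integral: ∫_3.5^7.5 f(x) dx ≈ -312.6666667.
R_6 ≈ -345.2592593.
Error ≈ -312.6666667 − (-345.2592593) ≈ 32.59259.

32.59259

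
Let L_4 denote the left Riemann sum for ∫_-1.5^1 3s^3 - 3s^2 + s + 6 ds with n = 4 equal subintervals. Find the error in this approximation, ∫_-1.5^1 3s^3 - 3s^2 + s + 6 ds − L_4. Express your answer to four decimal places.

6.9092

Exact integral: ∫_-1.5^1 f(s) ds = 6.953125.
L_4 ≈ 0.043945.
Error ≈ 6.953125 − 0.043945 ≈ 6.9092.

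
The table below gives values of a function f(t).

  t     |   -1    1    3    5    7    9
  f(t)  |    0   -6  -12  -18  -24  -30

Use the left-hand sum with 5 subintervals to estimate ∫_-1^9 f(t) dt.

Δt = 2.
Sum = 2·[0 + (-6) + (-12) + (-18) + (-24)] = -120.

-120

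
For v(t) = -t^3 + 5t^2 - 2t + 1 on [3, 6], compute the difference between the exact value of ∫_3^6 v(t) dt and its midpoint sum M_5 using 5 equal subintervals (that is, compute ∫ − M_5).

-0.765

Exact integral: ∫_3^6 v(t) dt = -12.75.
M_5 = -11.985.
Error = -12.75 − (-11.985) = -0.765.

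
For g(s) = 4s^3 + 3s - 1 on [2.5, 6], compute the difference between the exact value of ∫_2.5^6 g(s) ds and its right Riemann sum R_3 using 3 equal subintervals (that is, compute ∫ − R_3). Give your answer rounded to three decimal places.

Exact integral: ∫_2.5^6 g(s) ds = 1298.0625.
R_3 ≈ 1812.22222.
Error ≈ 1298.0625 − 1812.22222 ≈ -514.160.

-514.160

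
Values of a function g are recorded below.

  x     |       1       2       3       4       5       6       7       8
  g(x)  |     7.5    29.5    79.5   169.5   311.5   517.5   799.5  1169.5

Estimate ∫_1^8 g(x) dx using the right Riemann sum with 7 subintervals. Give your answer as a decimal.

3076.5

Δx = 1.
Sum = 1·[29.5 + 79.5 + 169.5 + 311.5 + 517.5 + 799.5 + 1169.5] = 3076.5.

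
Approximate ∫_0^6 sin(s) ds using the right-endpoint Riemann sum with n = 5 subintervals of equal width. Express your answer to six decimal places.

-0.132718

Δs = (6 − 0)/5 = 1.2.
Right endpoints: 1.2, 2.4, 3.6, 4.8, 6.
f(1.2) ≈ 0.932039, f(2.4) ≈ 0.675463, f(3.6) ≈ -0.442520, f(4.8) ≈ -0.996165, f(6) ≈ -0.279415.
Sum = Δs · [f(1.2) + f(2.4) + f(3.6) + f(4.8) + f(6)].
Sum ≈ -0.132718.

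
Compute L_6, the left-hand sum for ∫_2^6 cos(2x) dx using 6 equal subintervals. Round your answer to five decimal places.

Δx = (6 − 2)/6 = 2/3.
Left endpoints: 2, 8/3, 10/3, 4, 14/3, 16/3.
f(2) ≈ -0.65364, f(8/3) ≈ 0.58180, f(10/3) ≈ 0.92737, f(4) ≈ -0.14550, f(14/3) ≈ -0.99582, f(16/3) ≈ -0.32301.
Sum = Δx · [f(2) + f(8/3) + f(10/3) + ...].
Sum ≈ -0.40587.

-0.40587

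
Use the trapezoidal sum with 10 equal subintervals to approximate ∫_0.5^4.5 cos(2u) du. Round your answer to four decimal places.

Δu = (4.5 − 0.5)/10 = 0.4.
f(0.5) ≈ 0.5403, f(0.9) ≈ -0.2272, f(1.3) ≈ -0.8569, f(1.7) ≈ -0.9668, f(2.1) ≈ -0.4903, f(2.5) ≈ 0.2837, f(2.9) ≈ 0.8855, f(3.3) ≈ 0.9502, f(3.7) ≈ 0.4385, f(4.1) ≈ -0.3392, f(4.5) ≈ -0.9111.
T_10 = (Δu/2)·[f(u_0) + 2f(u_1) + ... + 2f(u_{9}) + f(u_10)].
Sum ≈ -0.2031.

-0.2031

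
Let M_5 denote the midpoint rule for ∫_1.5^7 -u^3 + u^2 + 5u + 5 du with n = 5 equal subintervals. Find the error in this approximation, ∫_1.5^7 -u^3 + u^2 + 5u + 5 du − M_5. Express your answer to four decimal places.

Exact integral: ∫_1.5^7 f(u) du ≈ -341.401042.
M_5 = -334.8846875.
Error ≈ -341.401042 − (-334.8846875) ≈ -6.5164.

-6.5164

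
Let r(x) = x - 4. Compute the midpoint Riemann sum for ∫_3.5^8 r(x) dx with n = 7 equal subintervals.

7.875

Δx = (8 − 3.5)/7 = 9/14.
Midpoints: 107/28, 125/28, 143/28, 5.75, 179/28, 197/28, 215/28.
r(107/28) = -5/28, r(125/28) = 13/28, r(143/28) = 31/28, r(5.75) = 1.75, r(179/28) = 67/28, r(197/28) = 85/28, r(215/28) = 103/28.
Sum = Δx · [r(107/28) + r(125/28) + r(143/28) + ...].
Sum = 7.875.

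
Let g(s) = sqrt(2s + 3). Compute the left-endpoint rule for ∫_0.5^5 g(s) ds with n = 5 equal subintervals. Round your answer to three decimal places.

Δs = (5 − 0.5)/5 = 0.9.
Left endpoints: 0.5, 1.4, 2.3, 3.2, 4.1.
g(0.5) ≈ 2.000, g(1.4) ≈ 2.408, g(2.3) ≈ 2.757, g(3.2) ≈ 3.066, g(4.1) ≈ 3.347.
Sum = Δs · [g(0.5) + g(1.4) + g(2.3) + g(3.2) + g(4.1)].
Sum ≈ 12.220.

12.220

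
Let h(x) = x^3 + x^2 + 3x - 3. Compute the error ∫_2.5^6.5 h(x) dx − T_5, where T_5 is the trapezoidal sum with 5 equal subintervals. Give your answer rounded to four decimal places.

Exact integral: ∫_2.5^6.5 h(x) dx ≈ 564.833333.
T_5 = 571.02.
Error ≈ 564.833333 − 571.02 ≈ -6.1867.

-6.1867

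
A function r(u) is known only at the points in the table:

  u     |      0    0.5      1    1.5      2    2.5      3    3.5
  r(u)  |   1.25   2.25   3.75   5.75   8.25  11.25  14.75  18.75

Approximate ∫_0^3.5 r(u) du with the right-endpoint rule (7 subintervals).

32.375

Δu = 0.5.
Sum = 0.5·[2.25 + 3.75 + 5.75 + 8.25 + 11.25 + 14.75 + 18.75] = 32.375.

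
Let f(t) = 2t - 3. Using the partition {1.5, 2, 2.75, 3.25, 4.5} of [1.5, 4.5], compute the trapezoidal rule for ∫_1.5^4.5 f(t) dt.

9

Subinterval widths: 0.5, 0.75, 0.5, 1.25.
f(1.5) = 0, f(2) = 1, f(2.75) = 2.5, f(3.25) = 3.5, f(4.5) = 6.
On each subinterval the trapezoid contributes (Δt_i/2)·[f(t_{i-1}) + f(t_i)].
Sum = 9.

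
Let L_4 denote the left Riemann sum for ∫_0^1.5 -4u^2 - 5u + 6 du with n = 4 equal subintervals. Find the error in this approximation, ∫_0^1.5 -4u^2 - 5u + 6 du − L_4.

-2.953125

Exact integral: ∫_0^1.5 f(u) du = -1.125.
L_4 = 1.828125.
Error = -1.125 − 1.828125 = -2.953125.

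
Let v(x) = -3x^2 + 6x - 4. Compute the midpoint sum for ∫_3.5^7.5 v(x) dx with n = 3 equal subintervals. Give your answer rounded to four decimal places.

Δx = (7.5 − 3.5)/3 = 4/3.
Midpoints: 25/6, 5.5, 41/6.
v(25/6) = -373/12, v(5.5) = -61.75, v(41/6) = -1237/12.
Sum = Δx · [v(25/6) + v(5.5) + v(41/6)].
Sum ≈ -261.2222.

-261.2222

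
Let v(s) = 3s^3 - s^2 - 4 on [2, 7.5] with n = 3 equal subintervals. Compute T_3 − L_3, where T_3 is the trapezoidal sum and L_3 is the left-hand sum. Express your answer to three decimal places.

1090.260

T_3 ≈ 2329.72106.
L_3 ≈ 1239.46065.
T_3 − L_3 ≈ 1090.260.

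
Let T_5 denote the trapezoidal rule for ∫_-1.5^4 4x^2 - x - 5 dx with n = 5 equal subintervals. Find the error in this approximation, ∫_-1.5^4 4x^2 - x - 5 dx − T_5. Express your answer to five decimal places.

Exact integral: ∫_-1.5^4 f(x) dx ≈ 55.4583333.
T_5 = 59.895.
Error ≈ 55.4583333 − 59.895 ≈ -4.43667.

-4.43667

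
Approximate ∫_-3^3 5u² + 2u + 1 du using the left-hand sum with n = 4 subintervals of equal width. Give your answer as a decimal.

Δu = (3 − (-3))/4 = 1.5.
Left endpoints: -3, -1.5, 0, 1.5.
f(-3) = 40, f(-1.5) = 9.25, f(0) = 1, f(1.5) = 15.25.
Sum = Δu · [f(-3) + f(-1.5) + f(0) + f(1.5)].
Sum = 98.25.

98.25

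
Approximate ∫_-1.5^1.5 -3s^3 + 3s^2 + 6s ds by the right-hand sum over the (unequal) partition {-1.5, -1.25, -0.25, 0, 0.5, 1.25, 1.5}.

Subinterval widths: 0.25, 1, 0.25, 0.5, 0.75, 0.25.
Right endpoints: -1.25, -0.25, 0, 0.5, 1.25, 1.5.
f(-1.25) = 3.046875, f(-0.25) = -1.265625, f(0) = 0, f(0.5) = 3.375, f(1.25) = 6.328125, f(1.5) = 5.625.
Sum = Σ Δs_i · f(s_i).
Sum = 7.3359375.

7.3359375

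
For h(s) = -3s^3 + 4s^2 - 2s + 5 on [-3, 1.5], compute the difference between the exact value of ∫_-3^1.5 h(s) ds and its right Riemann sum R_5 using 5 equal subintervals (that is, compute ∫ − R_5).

50.675625

Exact integral: ∫_-3^1.5 h(s) ds = 126.703125.
R_5 = 76.0275.
Error = 126.703125 − 76.0275 = 50.675625.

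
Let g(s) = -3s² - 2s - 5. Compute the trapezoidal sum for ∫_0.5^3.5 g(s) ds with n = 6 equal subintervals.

-70.125

Δs = (3.5 − 0.5)/6 = 0.5.
g(0.5) = -6.75, g(1) = -10, g(1.5) = -14.75, g(2) = -21, g(2.5) = -28.75, g(3) = -38, g(3.5) = -48.75.
T_6 = (Δs/2)·[g(s_0) + 2g(s_1) + ... + 2g(s_{5}) + g(s_6)].
Sum = -70.125.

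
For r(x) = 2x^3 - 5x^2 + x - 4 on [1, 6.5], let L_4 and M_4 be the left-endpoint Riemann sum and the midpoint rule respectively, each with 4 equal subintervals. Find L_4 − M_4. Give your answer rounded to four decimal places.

-192.7256

L_4 ≈ 226.724609.
M_4 ≈ 419.450195.
L_4 − M_4 ≈ -192.7256.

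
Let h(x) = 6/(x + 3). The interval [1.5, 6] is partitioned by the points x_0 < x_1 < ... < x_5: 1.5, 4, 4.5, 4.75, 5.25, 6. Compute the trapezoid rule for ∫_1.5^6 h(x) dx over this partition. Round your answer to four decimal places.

4.2472

Subinterval widths: 2.5, 0.5, 0.25, 0.5, 0.75.
h(1.5) = 4/3, h(4) = 6/7, h(4.5) = 0.8, h(4.75) = 24/31, h(5.25) = 8/11, h(6) = 2/3.
On each subinterval the trapezoid contributes (Δx_i/2)·[h(x_{i-1}) + h(x_i)].
Sum ≈ 4.2472.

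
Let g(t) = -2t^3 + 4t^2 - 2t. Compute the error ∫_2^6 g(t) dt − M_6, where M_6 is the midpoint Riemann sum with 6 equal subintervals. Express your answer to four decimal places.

-2.9630

Exact integral: ∫_2^6 g(t) dt ≈ -394.666667.
M_6 ≈ -391.703704.
Error ≈ -394.666667 − (-391.703704) ≈ -2.9630.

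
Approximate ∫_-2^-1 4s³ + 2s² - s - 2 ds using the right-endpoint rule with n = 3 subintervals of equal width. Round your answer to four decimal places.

Δs = (-1 − (-2))/3 = 1/3.
Right endpoints: -5/3, -4/3, -1.
f(-5/3) = -359/27, f(-4/3) = -178/27, f(-1) = -3.
Sum = Δs · [f(-5/3) + f(-4/3) + f(-1)].
Sum ≈ -7.6296.

-7.6296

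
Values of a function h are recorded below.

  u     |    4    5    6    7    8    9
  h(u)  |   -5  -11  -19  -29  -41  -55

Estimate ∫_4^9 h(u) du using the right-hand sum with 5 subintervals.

-155

Δu = 1.
Sum = 1·[(-11) + (-19) + (-29) + (-41) + (-55)] = -155.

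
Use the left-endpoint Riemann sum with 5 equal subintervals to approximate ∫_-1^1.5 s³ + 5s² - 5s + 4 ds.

16.25

Δs = (1.5 − (-1))/5 = 0.5.
Left endpoints: -1, -0.5, 0, 0.5, 1.
f(-1) = 13, f(-0.5) = 7.625, f(0) = 4, f(0.5) = 2.875, f(1) = 5.
Sum = Δs · [f(-1) + f(-0.5) + f(0) + f(0.5) + f(1)].
Sum = 16.25.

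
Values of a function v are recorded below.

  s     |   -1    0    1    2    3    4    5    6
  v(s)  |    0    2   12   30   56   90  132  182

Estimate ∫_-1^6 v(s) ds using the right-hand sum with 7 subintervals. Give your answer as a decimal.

504

Δs = 1.
Sum = 1·[2 + 12 + 30 + 56 + 90 + 132 + 182] = 504.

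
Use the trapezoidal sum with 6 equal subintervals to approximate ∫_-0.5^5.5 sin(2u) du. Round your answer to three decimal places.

0.172

Δu = (5.5 − (-0.5))/6 = 1.
f(-0.5) ≈ -0.841, f(0.5) ≈ 0.841, f(1.5) ≈ 0.141, f(2.5) ≈ -0.959, f(3.5) ≈ 0.657, f(4.5) ≈ 0.412, f(5.5) ≈ -1.000.
T_6 = (Δu/2)·[f(u_0) + 2f(u_1) + ... + 2f(u_{5}) + f(u_6)].
Sum ≈ 0.172.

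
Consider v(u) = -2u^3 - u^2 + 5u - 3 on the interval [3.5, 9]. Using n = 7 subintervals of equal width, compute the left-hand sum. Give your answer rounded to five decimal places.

Δu = (9 − 3.5)/7 = 11/14.
Left endpoints: 3.5, 30/7, 71/14, 41/7, 93/14, 52/7, 115/14.
v(3.5) = -83.5, v(30/7) = -53979/343, v(71/14) = -90631/343, v(41/7) = -140593/343, v(93/14) = -411723/686, v(52/7) = -288433/343, v(115/14) = -390304/343.
Sum = Δu · [v(3.5) + v(30/7) + v(71/14) + ...].
Sum ≈ -2745.28571.

-2745.28571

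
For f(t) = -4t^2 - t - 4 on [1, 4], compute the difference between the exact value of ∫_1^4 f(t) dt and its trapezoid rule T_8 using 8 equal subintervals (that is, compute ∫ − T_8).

Exact integral: ∫_1^4 f(t) dt = -103.5.
T_8 = -103.78125.
Error = -103.5 − (-103.78125) = 0.28125.

0.28125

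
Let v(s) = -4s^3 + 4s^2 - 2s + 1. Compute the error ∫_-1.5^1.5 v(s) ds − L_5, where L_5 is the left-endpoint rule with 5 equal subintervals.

-10.62

Exact integral: ∫_-1.5^1.5 v(s) ds = 12.
L_5 = 22.62.
Error = 12 − 22.62 = -10.62.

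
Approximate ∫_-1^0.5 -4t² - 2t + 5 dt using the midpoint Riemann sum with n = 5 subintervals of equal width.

6.795

Δt = (0.5 − (-1))/5 = 0.3.
Midpoints: -0.85, -0.55, -0.25, 0.05, 0.35.
f(-0.85) = 3.81, f(-0.55) = 4.89, f(-0.25) = 5.25, f(0.05) = 4.89, f(0.35) = 3.81.
Sum = Δt · [f(-0.85) + f(-0.55) + f(-0.25) + f(0.05) + f(0.35)].
Sum = 6.795.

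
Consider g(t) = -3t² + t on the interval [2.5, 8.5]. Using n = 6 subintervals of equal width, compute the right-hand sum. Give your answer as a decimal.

Δt = (8.5 − 2.5)/6 = 1.
Right endpoints: 3.5, 4.5, 5.5, 6.5, 7.5, 8.5.
g(3.5) = -33.25, g(4.5) = -56.25, g(5.5) = -85.25, g(6.5) = -120.25, g(7.5) = -161.25, g(8.5) = -208.25.
Sum = Δt · [g(3.5) + g(4.5) + g(5.5) + ...].
Sum = -664.5.

-664.5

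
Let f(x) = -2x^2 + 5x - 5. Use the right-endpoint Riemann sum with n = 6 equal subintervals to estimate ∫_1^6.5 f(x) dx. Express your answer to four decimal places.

Δx = (6.5 − 1)/6 = 11/12.
Right endpoints: 23/12, 17/6, 3.75, 14/3, 67/12, 6.5.
f(23/12) = -199/72, f(17/6) = -62/9, f(3.75) = -14.375, f(14/3) = -227/9, f(67/12) = -2839/72, f(6.5) = -57.
Sum = Δx · [f(23/12) + f(17/6) + f(3.75) + ...].
Sum ≈ -133.5405.

-133.5405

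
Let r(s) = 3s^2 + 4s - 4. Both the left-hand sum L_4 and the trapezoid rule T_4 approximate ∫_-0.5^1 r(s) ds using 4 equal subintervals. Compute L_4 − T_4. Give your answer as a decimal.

-1.546875

L_4 = -4.81640625.
T_4 = -3.26953125.
L_4 − T_4 = -1.546875.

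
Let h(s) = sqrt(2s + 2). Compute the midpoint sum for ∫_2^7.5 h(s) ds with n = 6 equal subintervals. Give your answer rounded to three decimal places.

Δs = (7.5 − 2)/6 = 11/12.
Midpoints: 59/24, 3.375, 103/24, 125/24, 6.125, 169/24.
h(59/24) ≈ 2.630, h(3.375) ≈ 2.958, h(103/24) ≈ 3.253, h(125/24) ≈ 3.524, h(6.125) ≈ 3.775, h(169/24) ≈ 4.010.
Sum = Δs · [h(59/24) + h(3.375) + h(103/24) + ...].
Sum ≈ 18.471.

18.471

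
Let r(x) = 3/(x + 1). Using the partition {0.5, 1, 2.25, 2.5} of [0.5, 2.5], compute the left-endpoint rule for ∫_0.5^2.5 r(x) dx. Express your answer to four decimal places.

3.1058

Subinterval widths: 0.5, 1.25, 0.25.
Left endpoints: 0.5, 1, 2.25.
r(0.5) = 2, r(1) = 1.5, r(2.25) = 12/13.
Sum = Σ Δx_i · r(x_i).
Sum ≈ 3.1058.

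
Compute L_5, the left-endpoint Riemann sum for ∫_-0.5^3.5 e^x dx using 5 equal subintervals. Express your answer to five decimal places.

Δx = (3.5 − (-0.5))/5 = 0.8.
Left endpoints: -0.5, 0.3, 1.1, 1.9, 2.7.
f(-0.5) ≈ 0.60653, f(0.3) ≈ 1.34986, f(1.1) ≈ 3.00417, f(1.9) ≈ 6.68589, f(2.7) ≈ 14.87973.
Sum = Δx · [f(-0.5) + f(0.3) + f(1.1) + f(1.9) + f(2.7)].
Sum ≈ 21.22095.

21.22095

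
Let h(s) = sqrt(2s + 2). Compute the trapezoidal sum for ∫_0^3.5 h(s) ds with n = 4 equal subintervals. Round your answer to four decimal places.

Δs = (3.5 − 0)/4 = 0.875.
h(0) ≈ 1.4142, h(0.875) ≈ 1.9365, h(1.75) ≈ 2.3452, h(2.625) ≈ 2.6926, h(3.5) ≈ 3.0000.
T_4 = (Δs/2)·[h(s_0) + 2h(s_1) + 2h(s_2) + 2h(s_3) + h(s_4)].
Sum ≈ 8.0337.

8.0337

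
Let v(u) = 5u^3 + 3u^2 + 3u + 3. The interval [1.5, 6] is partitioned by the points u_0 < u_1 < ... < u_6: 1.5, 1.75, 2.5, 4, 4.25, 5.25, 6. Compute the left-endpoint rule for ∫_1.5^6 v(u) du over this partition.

1370.25

Subinterval widths: 0.25, 0.75, 1.5, 0.25, 1, 0.75.
Left endpoints: 1.5, 1.75, 2.5, 4, 4.25, 5.25.
v(1.5) = 31.125, v(1.75) = 44.234375, v(2.5) = 107.375, v(4) = 383, v(4.25) = 453.765625, v(5.25) = 824.953125.
Sum = Σ Δu_i · v(u_i).
Sum = 1370.25.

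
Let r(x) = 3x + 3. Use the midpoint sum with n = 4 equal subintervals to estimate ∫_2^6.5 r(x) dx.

70.875

Δx = (6.5 − 2)/4 = 1.125.
Midpoints: 2.5625, 3.6875, 4.8125, 5.9375.
r(2.5625) = 10.6875, r(3.6875) = 14.0625, r(4.8125) = 17.4375, r(5.9375) = 20.8125.
Sum = Δx · [r(2.5625) + r(3.6875) + r(4.8125) + r(5.9375)].
Sum = 70.875.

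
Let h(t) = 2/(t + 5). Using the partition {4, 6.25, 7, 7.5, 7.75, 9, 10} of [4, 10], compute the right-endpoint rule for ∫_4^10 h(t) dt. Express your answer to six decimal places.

0.956120

Subinterval widths: 2.25, 0.75, 0.5, 0.25, 1.25, 1.
Right endpoints: 6.25, 7, 7.5, 7.75, 9, 10.
h(6.25) = 8/45, h(7) = 1/6, h(7.5) = 0.16, h(7.75) = 8/51, h(9) = 1/7, h(10) = 2/15.
Sum = Σ Δt_i · h(t_i).
Sum ≈ 0.956120.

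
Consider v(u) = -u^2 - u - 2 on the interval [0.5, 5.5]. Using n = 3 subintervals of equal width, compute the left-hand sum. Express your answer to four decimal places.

-53.5648

Δu = (5.5 − 0.5)/3 = 5/3.
Left endpoints: 0.5, 13/6, 23/6.
v(0.5) = -2.75, v(13/6) = -319/36, v(23/6) = -739/36.
Sum = Δu · [v(0.5) + v(13/6) + v(23/6)].
Sum ≈ -53.5648.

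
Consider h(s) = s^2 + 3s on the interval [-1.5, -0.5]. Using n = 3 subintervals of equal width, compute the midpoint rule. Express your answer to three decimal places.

Δs = (-0.5 − (-1.5))/3 = 1/3.
Midpoints: -4/3, -1, -2/3.
h(-4/3) = -20/9, h(-1) = -2, h(-2/3) = -14/9.
Sum = Δs · [h(-4/3) + h(-1) + h(-2/3)].
Sum ≈ -1.926.

-1.926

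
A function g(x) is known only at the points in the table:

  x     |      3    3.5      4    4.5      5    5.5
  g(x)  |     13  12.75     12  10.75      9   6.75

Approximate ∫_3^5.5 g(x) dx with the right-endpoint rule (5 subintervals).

25.625

Δx = 0.5.
Sum = 0.5·[12.75 + 12 + 10.75 + 9 + 6.75] = 25.625.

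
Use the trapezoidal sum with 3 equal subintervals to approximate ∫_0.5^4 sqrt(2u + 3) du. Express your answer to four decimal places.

Δu = (4 − 0.5)/3 = 7/6.
f(0.5) ≈ 2.0000, f(5/3) ≈ 2.5166, f(17/6) ≈ 2.9439, f(4) ≈ 3.3166.
T_3 = (Δu/2)·[f(u_0) + 2f(u_1) + 2f(u_2) + f(u_3)].
Sum ≈ 9.4720.

9.4720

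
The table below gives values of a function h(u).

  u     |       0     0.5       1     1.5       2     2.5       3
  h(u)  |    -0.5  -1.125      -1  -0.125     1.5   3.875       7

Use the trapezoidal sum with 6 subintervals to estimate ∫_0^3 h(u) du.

3.1875

Δu = 0.5.
T_6 = (0.5/2)·[(-0.5) + 2·(-1.125) + 2·(-1) + 2·(-0.125) + 2·1.5 + 2·3.875 + 7] = 3.1875.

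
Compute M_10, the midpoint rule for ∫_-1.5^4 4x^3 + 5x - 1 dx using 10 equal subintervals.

277.7328125

Δx = (4 − (-1.5))/10 = 0.55.
Midpoints: -1.225, -0.675, -0.125, 0.425, 0.975, 1.525, 2.075, 2.625, 3.175, 3.725.
f(-1.225) = -14.4780625, f(-0.675) = -5.6051875, f(-0.125) = -1.6328125, f(0.425) = 1.4320625, f(0.975) = 7.5824375, f(1.525) = 20.8113125, f(2.075) = 45.1116875, f(2.625) = 84.4765625, f(3.175) = 142.8989375, f(3.725) = 224.3718125.
Sum = Δx · [f(-1.225) + f(-0.675) + f(-0.125) + ...].
Sum = 277.7328125.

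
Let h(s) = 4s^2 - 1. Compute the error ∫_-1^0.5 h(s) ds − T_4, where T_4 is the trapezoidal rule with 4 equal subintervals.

-0.140625

Exact integral: ∫_-1^0.5 h(s) ds = 0.
T_4 = 0.140625.
Error = 0 − 0.140625 = -0.140625.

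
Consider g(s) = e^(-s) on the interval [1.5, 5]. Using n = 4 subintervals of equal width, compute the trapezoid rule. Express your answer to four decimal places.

Δs = (5 − 1.5)/4 = 0.875.
g(1.5) ≈ 0.2231, g(2.375) ≈ 0.0930, g(3.25) ≈ 0.0388, g(4.125) ≈ 0.0162, g(5) ≈ 0.0067.
T_4 = (Δs/2)·[g(s_0) + 2g(s_1) + 2g(s_2) + 2g(s_3) + g(s_4)].
Sum ≈ 0.2300.

0.2300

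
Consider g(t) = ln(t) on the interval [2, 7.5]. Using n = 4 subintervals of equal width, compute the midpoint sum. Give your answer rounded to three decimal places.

8.253

Δt = (7.5 − 2)/4 = 1.375.
Midpoints: 2.6875, 4.0625, 5.4375, 6.8125.
g(2.6875) ≈ 0.989, g(4.0625) ≈ 1.402, g(5.4375) ≈ 1.693, g(6.8125) ≈ 1.919.
Sum = Δt · [g(2.6875) + g(4.0625) + g(5.4375) + g(6.8125)].
Sum ≈ 8.253.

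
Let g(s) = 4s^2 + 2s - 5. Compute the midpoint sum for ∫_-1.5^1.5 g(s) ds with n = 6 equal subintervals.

-6.25

Δs = (1.5 − (-1.5))/6 = 0.5.
Midpoints: -1.25, -0.75, -0.25, 0.25, 0.75, 1.25.
g(-1.25) = -1.25, g(-0.75) = -4.25, g(-0.25) = -5.25, g(0.25) = -4.25, g(0.75) = -1.25, g(1.25) = 3.75.
Sum = Δs · [g(-1.25) + g(-0.75) + g(-0.25) + ...].
Sum = -6.25.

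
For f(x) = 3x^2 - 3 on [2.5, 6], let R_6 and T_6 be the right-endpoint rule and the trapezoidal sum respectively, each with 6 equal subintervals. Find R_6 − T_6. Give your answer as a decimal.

R_6 ≈ 216.501736.
T_6 ≈ 190.470486.
R_6 − T_6 = 26.03125.

26.03125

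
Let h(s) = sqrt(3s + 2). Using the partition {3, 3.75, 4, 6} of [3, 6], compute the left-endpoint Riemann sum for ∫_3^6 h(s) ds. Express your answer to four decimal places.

Subinterval widths: 0.75, 0.25, 2.
Left endpoints: 3, 3.75, 4.
h(3) ≈ 3.3166, h(3.75) ≈ 3.6401, h(4) ≈ 3.7417.
Sum = Σ Δs_i · h(s_i).
Sum ≈ 10.8808.

10.8808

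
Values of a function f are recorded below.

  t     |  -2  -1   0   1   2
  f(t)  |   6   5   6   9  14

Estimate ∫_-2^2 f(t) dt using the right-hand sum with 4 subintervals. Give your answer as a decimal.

Δt = 1.
Sum = 1·[5 + 6 + 9 + 14] = 34.

34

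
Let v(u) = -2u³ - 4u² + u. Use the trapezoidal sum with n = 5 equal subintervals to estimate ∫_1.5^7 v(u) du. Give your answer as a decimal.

-1660.1475

Δu = (7 − 1.5)/5 = 1.1.
v(1.5) = -14.25, v(2.6) = -59.592, v(3.7) = -152.366, v(4.8) = -308.544, v(5.9) = -544.098, v(7) = -875.
T_5 = (Δu/2)·[v(u_0) + 2v(u_1) + ... + 2v(u_{4}) + v(u_5)].
Sum = -1660.1475.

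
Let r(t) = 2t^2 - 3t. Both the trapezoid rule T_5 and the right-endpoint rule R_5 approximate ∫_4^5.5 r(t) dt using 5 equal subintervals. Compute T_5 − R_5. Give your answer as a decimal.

-3.6

T_5 = 46.92.
R_5 = 50.52.
T_5 − R_5 = -3.6.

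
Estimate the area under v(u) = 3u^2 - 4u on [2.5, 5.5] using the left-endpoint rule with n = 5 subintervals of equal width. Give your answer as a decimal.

85.29

Δu = (5.5 − 2.5)/5 = 0.6.
Left endpoints: 2.5, 3.1, 3.7, 4.3, 4.9.
v(2.5) = 8.75, v(3.1) = 16.43, v(3.7) = 26.27, v(4.3) = 38.27, v(4.9) = 52.43.
Sum = Δu · [v(2.5) + v(3.1) + v(3.7) + v(4.3) + v(4.9)].
Sum = 85.29.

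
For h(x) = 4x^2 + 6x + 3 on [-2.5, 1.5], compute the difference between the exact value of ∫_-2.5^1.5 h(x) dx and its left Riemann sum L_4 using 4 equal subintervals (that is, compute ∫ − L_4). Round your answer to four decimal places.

1.3333

Exact integral: ∫_-2.5^1.5 h(x) dx ≈ 25.333333.
L_4 = 24.
Error ≈ 25.333333 − 24 ≈ 1.3333.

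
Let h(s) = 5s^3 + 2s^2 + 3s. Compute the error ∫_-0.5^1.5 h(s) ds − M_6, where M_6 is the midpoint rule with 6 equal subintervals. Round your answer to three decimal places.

Exact integral: ∫_-0.5^1.5 h(s) ds ≈ 11.58333.
M_6 ≈ 11.40741.
Error ≈ 11.58333 − 11.40741 ≈ 0.176.

0.176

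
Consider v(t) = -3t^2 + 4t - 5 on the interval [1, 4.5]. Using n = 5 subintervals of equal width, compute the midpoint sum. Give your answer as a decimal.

Δt = (4.5 − 1)/5 = 0.7.
Midpoints: 1.35, 2.05, 2.75, 3.45, 4.15.
v(1.35) = -5.0675, v(2.05) = -9.4075, v(2.75) = -16.6875, v(3.45) = -26.9075, v(4.15) = -40.0675.
Sum = Δt · [v(1.35) + v(2.05) + v(2.75) + v(3.45) + v(4.15)].
Sum = -68.69625.

-68.69625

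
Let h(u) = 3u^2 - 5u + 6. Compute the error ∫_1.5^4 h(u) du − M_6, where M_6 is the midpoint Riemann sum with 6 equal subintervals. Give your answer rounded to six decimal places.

0.108507

Exact integral: ∫_1.5^4 h(u) du = 41.25.
M_6 ≈ 41.14149306.
Error ≈ 41.25 − 41.14149306 ≈ 0.108507.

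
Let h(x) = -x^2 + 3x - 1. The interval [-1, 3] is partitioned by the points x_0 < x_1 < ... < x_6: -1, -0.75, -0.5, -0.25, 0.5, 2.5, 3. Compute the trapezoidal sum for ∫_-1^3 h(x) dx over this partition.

Subinterval widths: 0.25, 0.25, 0.25, 0.75, 2, 0.5.
h(-1) = -5, h(-0.75) = -3.8125, h(-0.5) = -2.75, h(-0.25) = -1.8125, h(0.5) = 0.25, h(2.5) = 0.25, h(3) = -1.
On each subinterval the trapezoid contributes (Δx_i/2)·[h(x_{i-1}) + h(x_i)].
Sum = -2.765625.

-2.765625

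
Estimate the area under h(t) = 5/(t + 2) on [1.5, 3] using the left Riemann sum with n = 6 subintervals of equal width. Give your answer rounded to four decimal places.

Δt = (3 − 1.5)/6 = 0.25.
Left endpoints: 1.5, 1.75, 2, 2.25, 2.5, 2.75.
h(1.5) = 10/7, h(1.75) = 4/3, h(2) = 1.25, h(2.25) = 20/17, h(2.5) = 10/9, h(2.75) = 20/19.
Sum = Δt · [h(1.5) + h(1.75) + h(2) + ...].
Sum ≈ 1.8380.

1.8380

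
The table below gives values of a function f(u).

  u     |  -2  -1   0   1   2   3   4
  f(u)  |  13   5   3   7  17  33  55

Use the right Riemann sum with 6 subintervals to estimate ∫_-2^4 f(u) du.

120

Δu = 1.
Sum = 1·[5 + 3 + 7 + 17 + 33 + 55] = 120.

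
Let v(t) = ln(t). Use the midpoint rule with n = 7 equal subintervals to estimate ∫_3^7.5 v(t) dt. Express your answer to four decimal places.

7.3194

Δt = (7.5 − 3)/7 = 9/14.
Midpoints: 93/28, 111/28, 129/28, 5.25, 165/28, 183/28, 201/28.
v(93/28) ≈ 1.2004, v(111/28) ≈ 1.3773, v(129/28) ≈ 1.5276, v(5.25) ≈ 1.6582, v(165/28) ≈ 1.7737, v(183/28) ≈ 1.8773, v(201/28) ≈ 1.9711.
Sum = Δt · [v(93/28) + v(111/28) + v(129/28) + ...].
Sum ≈ 7.3194.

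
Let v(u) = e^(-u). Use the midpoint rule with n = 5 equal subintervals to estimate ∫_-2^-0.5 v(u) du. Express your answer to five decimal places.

Δu = (-0.5 − (-2))/5 = 0.3.
Midpoints: -1.85, -1.55, -1.25, -0.95, -0.65.
v(-1.85) ≈ 6.35982, v(-1.55) ≈ 4.71147, v(-1.25) ≈ 3.49034, v(-0.95) ≈ 2.58571, v(-0.65) ≈ 1.91554.
Sum = Δu · [v(-1.85) + v(-1.55) + v(-1.25) + v(-0.95) + v(-0.65)].
Sum ≈ 5.71886.

5.71886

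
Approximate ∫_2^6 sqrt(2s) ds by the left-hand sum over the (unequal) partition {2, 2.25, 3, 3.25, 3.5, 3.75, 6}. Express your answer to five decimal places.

Subinterval widths: 0.25, 0.75, 0.25, 0.25, 0.25, 2.25.
Left endpoints: 2, 2.25, 3, 3.25, 3.5, 3.75.
f(2) ≈ 2.00000, f(2.25) ≈ 2.12132, f(3) ≈ 2.44949, f(3.25) ≈ 2.54951, f(3.5) ≈ 2.64575, f(3.75) ≈ 2.73861.
Sum = Σ Δs_i · f(s_i).
Sum ≈ 10.16406.

10.16406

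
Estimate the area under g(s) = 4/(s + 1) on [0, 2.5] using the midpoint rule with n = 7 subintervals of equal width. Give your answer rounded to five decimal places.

4.99197

Δs = (2.5 − 0)/7 = 5/14.
Midpoints: 5/28, 15/28, 25/28, 1.25, 45/28, 55/28, 65/28.
g(5/28) = 112/33, g(15/28) = 112/43, g(25/28) = 112/53, g(1.25) = 16/9, g(45/28) = 112/73, g(55/28) = 112/83, g(65/28) = 112/93.
Sum = Δs · [g(5/28) + g(15/28) + g(25/28) + ...].
Sum ≈ 4.99197.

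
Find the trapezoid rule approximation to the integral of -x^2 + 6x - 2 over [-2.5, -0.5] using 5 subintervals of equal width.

Δx = (-0.5 − (-2.5))/5 = 0.4.
f(-2.5) = -23.25, f(-2.1) = -19.01, f(-1.7) = -15.09, f(-1.3) = -11.49, f(-0.9) = -8.21, f(-0.5) = -5.25.
T_5 = (Δx/2)·[f(x_0) + 2f(x_1) + ... + 2f(x_{4}) + f(x_5)].
Sum = -27.22.

-27.22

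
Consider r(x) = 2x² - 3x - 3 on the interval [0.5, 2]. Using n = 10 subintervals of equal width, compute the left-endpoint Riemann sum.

-5.08875

Δx = (2 − 0.5)/10 = 0.15.
Left endpoints: 0.5, 0.65, 0.8, 0.95, 1.1, 1.25, 1.4, 1.55, 1.7, 1.85.
r(0.5) = -4, r(0.65) = -4.105, r(0.8) = -4.12, r(0.95) = -4.045, r(1.1) = -3.88, r(1.25) = -3.625, r(1.4) = -3.28, r(1.55) = -2.845, r(1.7) = -2.32, r(1.85) = -1.705.
Sum = Δx · [r(0.5) + r(0.65) + r(0.8) + ...].
Sum = -5.08875.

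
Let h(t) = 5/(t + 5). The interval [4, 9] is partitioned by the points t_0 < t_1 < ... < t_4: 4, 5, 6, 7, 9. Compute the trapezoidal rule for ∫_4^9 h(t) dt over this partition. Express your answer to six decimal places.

2.214466

Subinterval widths: 1, 1, 1, 2.
h(4) = 5/9, h(5) = 0.5, h(6) = 5/11, h(7) = 5/12, h(9) = 5/14.
On each subinterval the trapezoid contributes (Δt_i/2)·[h(t_{i-1}) + h(t_i)].
Sum ≈ 2.214466.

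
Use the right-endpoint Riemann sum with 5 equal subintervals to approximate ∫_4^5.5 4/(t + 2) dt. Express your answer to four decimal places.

0.8729

Δt = (5.5 − 4)/5 = 0.3.
Right endpoints: 4.3, 4.6, 4.9, 5.2, 5.5.
f(4.3) = 40/63, f(4.6) = 20/33, f(4.9) = 40/69, f(5.2) = 5/9, f(5.5) = 8/15.
Sum = Δt · [f(4.3) + f(4.6) + f(4.9) + f(5.2) + f(5.5)].
Sum ≈ 0.8729.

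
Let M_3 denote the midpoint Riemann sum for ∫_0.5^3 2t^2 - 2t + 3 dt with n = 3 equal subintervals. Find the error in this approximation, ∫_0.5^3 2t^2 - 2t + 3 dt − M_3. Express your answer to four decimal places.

0.2894

Exact integral: ∫_0.5^3 f(t) dt ≈ 16.666667.
M_3 ≈ 16.377315.
Error ≈ 16.666667 − 16.377315 ≈ 0.2894.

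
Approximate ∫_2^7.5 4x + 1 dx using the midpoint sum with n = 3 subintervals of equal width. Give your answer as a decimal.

110

Δx = (7.5 − 2)/3 = 11/6.
Midpoints: 35/12, 4.75, 79/12.
f(35/12) = 38/3, f(4.75) = 20, f(79/12) = 82/3.
Sum = Δx · [f(35/12) + f(4.75) + f(79/12)].
Sum = 110.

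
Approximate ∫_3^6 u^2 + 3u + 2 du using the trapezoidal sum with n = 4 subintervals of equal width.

Δu = (6 − 3)/4 = 0.75.
f(3) = 20, f(3.75) = 27.3125, f(4.5) = 35.75, f(5.25) = 45.3125, f(6) = 56.
T_4 = (Δu/2)·[f(u_0) + 2f(u_1) + 2f(u_2) + 2f(u_3) + f(u_4)].
Sum = 109.78125.

109.78125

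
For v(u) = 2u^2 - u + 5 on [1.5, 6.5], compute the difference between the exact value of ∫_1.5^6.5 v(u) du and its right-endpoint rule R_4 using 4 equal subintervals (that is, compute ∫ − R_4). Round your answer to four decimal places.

Exact integral: ∫_1.5^6.5 v(u) du ≈ 185.833333.
R_4 = 235.3125.
Error ≈ 185.833333 − 235.3125 ≈ -49.4792.

-49.4792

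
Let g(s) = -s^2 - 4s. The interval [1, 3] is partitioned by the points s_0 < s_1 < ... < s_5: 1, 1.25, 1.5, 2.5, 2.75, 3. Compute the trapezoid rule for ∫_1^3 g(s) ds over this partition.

Subinterval widths: 0.25, 0.25, 1, 0.25, 0.25.
g(1) = -5, g(1.25) = -6.5625, g(1.5) = -8.25, g(2.5) = -16.25, g(2.75) = -18.5625, g(3) = -21.
On each subinterval the trapezoid contributes (Δs_i/2)·[g(s_{i-1}) + g(s_i)].
Sum = -24.84375.

-24.84375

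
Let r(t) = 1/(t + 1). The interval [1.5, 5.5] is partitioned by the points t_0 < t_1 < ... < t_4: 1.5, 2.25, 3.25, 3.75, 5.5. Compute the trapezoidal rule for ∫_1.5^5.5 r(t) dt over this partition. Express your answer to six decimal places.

Subinterval widths: 0.75, 1, 0.5, 1.75.
r(1.5) = 0.4, r(2.25) = 4/13, r(3.25) = 4/17, r(3.75) = 4/19, r(5.5) = 2/13.
On each subinterval the trapezoid contributes (Δt_i/2)·[r(t_{i-1}) + r(t_i)].
Sum ≈ 0.967159.

0.967159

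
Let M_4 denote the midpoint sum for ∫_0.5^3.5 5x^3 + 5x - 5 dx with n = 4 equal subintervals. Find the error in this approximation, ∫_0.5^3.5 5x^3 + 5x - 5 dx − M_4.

Exact integral: ∫_0.5^3.5 f(x) dx = 202.5.
M_4 = 198.28125.
Error = 202.5 − 198.28125 = 4.21875.

4.21875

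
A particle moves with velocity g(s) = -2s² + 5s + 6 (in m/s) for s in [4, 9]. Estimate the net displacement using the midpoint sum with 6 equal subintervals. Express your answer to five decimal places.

Δs = (9 − 4)/6 = 5/6.
Midpoints: 53/12, 5.25, 73/12, 83/12, 7.75, 103/12.
g(53/12) = -787/72, g(5.25) = -22.875, g(73/12) = -2707/72, g(83/12) = -3967/72, g(7.75) = -75.375, g(103/12) = -7087/72.
Sum = Δs · [g(53/12) + g(5.25) + g(73/12) + ...].
Sum ≈ -250.25463.

-250.25463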